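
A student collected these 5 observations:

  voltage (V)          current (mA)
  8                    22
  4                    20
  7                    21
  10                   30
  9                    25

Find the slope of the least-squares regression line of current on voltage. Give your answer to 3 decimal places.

1.472

n = 5, Σx = 38, Σy = 118, Σxy = 928, Σx² = 310
Sxx = Σx² − (Σx)²/n = 310 − 288.8 = 21.2
Sxy = Σxy − (Σx)(Σy)/n = 928 − 896.8 = 31.2
b = Sxy/Sxx = 31.2/21.2 = 1.471698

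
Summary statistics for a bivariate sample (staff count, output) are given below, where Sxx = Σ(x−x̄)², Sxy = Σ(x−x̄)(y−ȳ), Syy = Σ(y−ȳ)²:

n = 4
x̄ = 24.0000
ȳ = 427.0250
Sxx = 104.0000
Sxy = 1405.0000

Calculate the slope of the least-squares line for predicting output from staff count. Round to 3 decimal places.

13.510

b = Sxy/Sxx = 1405/104 = 13.509615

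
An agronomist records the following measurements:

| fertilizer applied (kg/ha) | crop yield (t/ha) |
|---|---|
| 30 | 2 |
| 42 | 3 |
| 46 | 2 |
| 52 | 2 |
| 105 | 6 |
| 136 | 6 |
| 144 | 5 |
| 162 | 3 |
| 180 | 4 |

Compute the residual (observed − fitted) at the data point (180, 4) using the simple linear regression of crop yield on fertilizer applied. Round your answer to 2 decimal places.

-1.05

n = 9, Σx = 897, Σy = 33, Σxy = 3754, Σx² = 116385
Sxx = Σx² − (Σx)²/n = 116385 − 89401 = 26984
Sxy = Σxy − (Σx)(Σy)/n = 3754 − 3289 = 465
b = Sxy/Sxx = 465/26984 = 0.017232
a = ȳ − b·x̄ = 3.666667 − 0.017232·99.666667 = 1.949167
ŷ(180) = 1.949167 + 0.017232·180 = 5.051006
residual = y − ŷ = 4 − 5.051006 = -1.051006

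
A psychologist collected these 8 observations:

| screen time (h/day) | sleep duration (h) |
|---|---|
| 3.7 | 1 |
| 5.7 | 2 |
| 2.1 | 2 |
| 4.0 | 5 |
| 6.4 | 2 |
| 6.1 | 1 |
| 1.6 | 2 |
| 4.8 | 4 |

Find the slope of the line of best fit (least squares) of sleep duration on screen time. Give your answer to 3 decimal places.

n = 8, Σx = 34.4, Σy = 19, Σxy = 80.6, Σx² = 170.36
Sxx = Σx² − (Σx)²/n = 170.36 − 147.92 = 22.44
Sxy = Σxy − (Σx)(Σy)/n = 80.6 − 81.7 = -1.1
b = Sxy/Sxx = -1.1/22.44 = -0.049020

-0.049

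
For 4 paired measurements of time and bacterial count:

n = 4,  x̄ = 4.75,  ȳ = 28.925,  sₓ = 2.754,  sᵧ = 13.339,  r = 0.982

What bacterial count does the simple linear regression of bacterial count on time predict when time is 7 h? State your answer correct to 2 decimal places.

39.63

b = r · sᵧ/sₓ = 0.982 · 13.339/2.754 = 4.756317
a = ȳ − b·x̄ = 28.925 − 4.756317·4.75 = 6.332493
ŷ(7) = a + b·7 = 6.332493 + 4.756317·7 = 39.626714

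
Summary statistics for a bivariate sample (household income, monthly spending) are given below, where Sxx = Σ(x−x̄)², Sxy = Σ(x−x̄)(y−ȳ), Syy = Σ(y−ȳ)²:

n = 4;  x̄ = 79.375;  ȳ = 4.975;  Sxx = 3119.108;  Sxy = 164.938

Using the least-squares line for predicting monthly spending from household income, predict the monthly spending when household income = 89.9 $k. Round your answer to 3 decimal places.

5.532

b = Sxy/Sxx = 164.938/3119.108 = 0.052880
a = ȳ − b·x̄ = 4.975 − 0.052880·79.375 = 0.777661
ŷ(89.9) = a + b·89.9 = 0.777661 + 0.052880·89.9 = 5.531561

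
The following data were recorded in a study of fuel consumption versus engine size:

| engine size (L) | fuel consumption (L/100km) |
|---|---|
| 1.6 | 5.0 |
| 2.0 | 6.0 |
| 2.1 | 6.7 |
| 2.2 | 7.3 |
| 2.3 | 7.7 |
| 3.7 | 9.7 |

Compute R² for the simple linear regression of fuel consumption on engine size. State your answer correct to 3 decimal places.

0.905

n = 6, Σx = 13.9, Σy = 42.4, Σxy = 103.73, Σx² = 34.79, Σy² = 312.56
Sxx = Σx² − (Σx)²/n = 34.79 − 32.201667 = 2.588333
Sxy = Σxy − (Σx)(Σy)/n = 103.73 − 98.226667 = 5.503333
Syy = Σy² − (Σy)²/n = 312.56 − 299.626667 = 12.933333
R² = Sxy²/(Sxx·Syy) = (5.503333)²/(2.588333·12.933333) = 0.904734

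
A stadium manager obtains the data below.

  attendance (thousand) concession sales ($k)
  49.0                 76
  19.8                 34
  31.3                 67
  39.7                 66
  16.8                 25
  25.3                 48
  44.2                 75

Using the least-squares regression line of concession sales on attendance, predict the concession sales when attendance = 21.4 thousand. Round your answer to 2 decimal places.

n = 7, Σx = 226.1, Σy = 391, Σxy = 14063.9, Σx² = 8224.79
Sxx = Σx² − (Σx)²/n = 8224.79 − 7303.03 = 921.76
Sxy = Σxy − (Σx)(Σy)/n = 14063.9 − 12629.3 = 1434.6
b = Sxy/Sxx = 1434.6/921.76 = 1.556370
a = ȳ − b·x̄ = 55.857143 − 1.556370·32.3 = 5.586378
ŷ(21.4) = a + b·21.4 = 5.586378 + 1.556370·21.4 = 38.892705

38.89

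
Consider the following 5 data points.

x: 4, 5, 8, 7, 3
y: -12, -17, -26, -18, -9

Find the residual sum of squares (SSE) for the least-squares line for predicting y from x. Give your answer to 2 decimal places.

16.79

n = 5, Σx = 27, Σy = -82, Σxy = -494, Σx² = 163, Σy² = 1514
Sxx = Σx² − (Σx)²/n = 163 − 145.8 = 17.2
Sxy = Σxy − (Σx)(Σy)/n = -494 − (-442.8) = -51.2
Syy = Σy² − (Σy)²/n = 1514 − 1344.8 = 169.2
b = Sxy/Sxx = -51.2/17.2 = -2.976744
SSE = Syy − b·Sxy = 169.2 − (-2.976744)·(-51.2) = 16.790698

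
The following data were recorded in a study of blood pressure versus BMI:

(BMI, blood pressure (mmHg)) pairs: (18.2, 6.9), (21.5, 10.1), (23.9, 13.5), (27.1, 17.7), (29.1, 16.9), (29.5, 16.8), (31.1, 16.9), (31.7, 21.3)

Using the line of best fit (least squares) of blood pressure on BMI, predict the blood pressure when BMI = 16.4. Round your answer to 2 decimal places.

5.87

n = 8, Σx = 212.1, Σy = 120.1, Σxy = 3333.24, Σx² = 5788.27
Sxx = Σx² − (Σx)²/n = 5788.27 − 5623.30125 = 164.96875
Sxy = Σxy − (Σx)(Σy)/n = 3333.24 − 3184.15125 = 149.08875
b = Sxy/Sxx = 149.08875/164.96875 = 0.903739
a = ȳ − b·x̄ = 15.0125 − 0.903739·26.5125 = -8.947889
ŷ(16.4) = a + b·16.4 = -8.947889 + 0.903739·16.4 = 5.873436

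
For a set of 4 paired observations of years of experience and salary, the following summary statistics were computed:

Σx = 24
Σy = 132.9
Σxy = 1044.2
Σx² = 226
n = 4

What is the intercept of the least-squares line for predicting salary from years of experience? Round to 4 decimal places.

Sxx = Σx² − (Σx)²/n = 226 − 144 = 82
Sxy = Σxy − (Σx)(Σy)/n = 1044.2 − 797.4 = 246.8
b = Sxy/Sxx = 246.8/82 = 3.009756
a = ȳ − b·x̄ = 33.225 − 3.009756·6 = 15.166463

15.1665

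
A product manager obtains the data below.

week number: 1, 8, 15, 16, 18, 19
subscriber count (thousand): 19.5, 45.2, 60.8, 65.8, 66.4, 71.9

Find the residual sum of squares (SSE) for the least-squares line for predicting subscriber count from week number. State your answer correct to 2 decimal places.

32.83

n = 6, Σx = 77, Σy = 329.6, Σxy = 4907.2, Σx² = 1231, Σy² = 20028.14
Sxx = Σx² − (Σx)²/n = 1231 − 988.166667 = 242.833333
Sxy = Σxy − (Σx)(Σy)/n = 4907.2 − 4229.866667 = 677.333333
Syy = Σy² − (Σy)²/n = 20028.14 − 18106.026667 = 1922.113333
b = Sxy/Sxx = 677.333333/242.833333 = 2.789293
SSE = Syy − b·Sxy = 1922.113333 − 2.789293·677.333333 = 32.832162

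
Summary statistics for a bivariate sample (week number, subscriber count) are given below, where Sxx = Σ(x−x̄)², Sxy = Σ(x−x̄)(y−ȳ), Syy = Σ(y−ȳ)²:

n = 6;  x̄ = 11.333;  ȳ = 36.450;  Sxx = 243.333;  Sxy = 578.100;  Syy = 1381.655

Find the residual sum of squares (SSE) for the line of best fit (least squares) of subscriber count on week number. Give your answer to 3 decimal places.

8.230

b = Sxy/Sxx = 578.1/243.333 = 2.375757
SSE = Syy − b·Sxy = 1381.655 − 2.375757·578.1 = 8.230064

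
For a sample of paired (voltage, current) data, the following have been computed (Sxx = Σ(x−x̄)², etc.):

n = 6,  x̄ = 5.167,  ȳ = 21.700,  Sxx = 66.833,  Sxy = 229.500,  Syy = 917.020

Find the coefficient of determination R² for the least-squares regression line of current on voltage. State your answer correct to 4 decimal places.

R² = Sxy²/(Sxx·Syy) = (229.5)²/(66.833·917.02) = 0.859401

0.8594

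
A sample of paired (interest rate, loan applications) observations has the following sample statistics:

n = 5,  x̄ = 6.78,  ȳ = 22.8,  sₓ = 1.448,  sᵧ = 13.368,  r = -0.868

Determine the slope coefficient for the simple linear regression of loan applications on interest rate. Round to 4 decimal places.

-8.0134

b = r · sᵧ/sₓ = -0.868 · 13.368/1.448 = -8.013414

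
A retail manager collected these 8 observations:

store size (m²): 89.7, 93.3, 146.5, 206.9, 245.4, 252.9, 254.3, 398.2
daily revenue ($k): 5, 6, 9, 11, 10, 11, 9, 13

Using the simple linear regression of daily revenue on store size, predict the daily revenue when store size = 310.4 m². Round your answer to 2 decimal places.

11.58

n = 8, Σx = 1687.2, Σy = 74, Σxy = 17303.9, Σx² = 428432.14
Sxx = Σx² − (Σx)²/n = 428432.14 − 355830.48 = 72601.66
Sxy = Σxy − (Σx)(Σy)/n = 17303.9 − 15606.6 = 1697.3
b = Sxy/Sxx = 1697.3/72601.66 = 0.023378
a = ȳ − b·x̄ = 9.25 − 0.023378·210.9 = 4.319526
ŷ(310.4) = a + b·310.4 = 4.319526 + 0.023378·310.4 = 11.576136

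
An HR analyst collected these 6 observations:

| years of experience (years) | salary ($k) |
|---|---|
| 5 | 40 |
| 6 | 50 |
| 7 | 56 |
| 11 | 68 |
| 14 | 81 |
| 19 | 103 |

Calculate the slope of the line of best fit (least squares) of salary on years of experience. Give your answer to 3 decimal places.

n = 6, Σx = 62, Σy = 398, Σxy = 4731, Σx² = 788
Sxx = Σx² − (Σx)²/n = 788 − 640.666667 = 147.333333
Sxy = Σxy − (Σx)(Σy)/n = 4731 − 4112.666667 = 618.333333
b = Sxy/Sxx = 618.333333/147.333333 = 4.196833

4.197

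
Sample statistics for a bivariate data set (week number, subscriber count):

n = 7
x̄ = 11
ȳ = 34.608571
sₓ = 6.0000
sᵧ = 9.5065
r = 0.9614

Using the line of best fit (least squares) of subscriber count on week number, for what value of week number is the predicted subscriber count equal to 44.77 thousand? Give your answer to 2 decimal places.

17.67

b = r · sᵧ/sₓ = 0.9614 · 9.5065/6 = 1.523258
a = ȳ − b·x̄ = 34.608571 − 1.523258·11 = 17.852731
Set a + b·x = 44.77: x = (44.77 − 17.852731) / 1.523258 = 17.670851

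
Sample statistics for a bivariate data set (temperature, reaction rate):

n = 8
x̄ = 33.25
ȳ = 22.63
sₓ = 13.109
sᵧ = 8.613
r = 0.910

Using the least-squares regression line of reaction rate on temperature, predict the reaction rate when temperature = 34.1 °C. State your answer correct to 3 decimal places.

23.138

b = r · sᵧ/sₓ = 0.91 · 8.613/13.109 = 0.597897
a = ȳ − b·x̄ = 22.63 − 0.597897·33.25 = 2.749929
ŷ(34.1) = a + b·34.1 = 2.749929 + 0.597897·34.1 = 23.138212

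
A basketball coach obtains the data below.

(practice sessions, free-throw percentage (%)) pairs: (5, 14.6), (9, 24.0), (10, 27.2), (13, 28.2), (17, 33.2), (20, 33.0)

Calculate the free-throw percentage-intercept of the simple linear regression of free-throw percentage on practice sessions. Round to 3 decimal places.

12.340

n = 6, Σx = 74, Σy = 160.2, Σxy = 2152, Σx² = 1064
Sxx = Σx² − (Σx)²/n = 1064 − 912.666667 = 151.333333
Sxy = Σxy − (Σx)(Σy)/n = 2152 − 1975.8 = 176.2
b = Sxy/Sxx = 176.2/151.333333 = 1.164317
a = ȳ − b·x̄ = 26.7 − 1.164317·12.333333 = 12.340088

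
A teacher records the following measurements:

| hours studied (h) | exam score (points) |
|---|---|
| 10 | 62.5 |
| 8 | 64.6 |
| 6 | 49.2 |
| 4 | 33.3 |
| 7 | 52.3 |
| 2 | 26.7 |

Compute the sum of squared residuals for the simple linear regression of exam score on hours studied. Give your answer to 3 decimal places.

95.460

n = 6, Σx = 37, Σy = 288.6, Σxy = 1989.7, Σx² = 269, Σy² = 15057.12
Sxx = Σx² − (Σx)²/n = 269 − 228.166667 = 40.833333
Sxy = Σxy − (Σx)(Σy)/n = 1989.7 − 1779.7 = 210
Syy = Σy² − (Σy)²/n = 15057.12 − 13881.66 = 1175.46
b = Sxy/Sxx = 210/40.833333 = 5.142857
SSE = Syy − b·Sxy = 1175.46 − 5.142857·210 = 95.46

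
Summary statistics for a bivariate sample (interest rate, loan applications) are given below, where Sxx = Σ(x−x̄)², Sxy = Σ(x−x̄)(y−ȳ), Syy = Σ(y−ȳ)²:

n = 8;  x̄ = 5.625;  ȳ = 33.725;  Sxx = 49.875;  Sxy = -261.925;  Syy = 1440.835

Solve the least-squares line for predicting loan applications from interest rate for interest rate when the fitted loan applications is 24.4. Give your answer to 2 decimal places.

b = Sxy/Sxx = -261.925/49.875 = -5.251629
a = ȳ − b·x̄ = 33.725 − (-5.251629)·5.625 = 63.265414
Set a + b·x = 24.4: x = (24.4 − 63.265414) / (-5.251629) = 7.400639

7.40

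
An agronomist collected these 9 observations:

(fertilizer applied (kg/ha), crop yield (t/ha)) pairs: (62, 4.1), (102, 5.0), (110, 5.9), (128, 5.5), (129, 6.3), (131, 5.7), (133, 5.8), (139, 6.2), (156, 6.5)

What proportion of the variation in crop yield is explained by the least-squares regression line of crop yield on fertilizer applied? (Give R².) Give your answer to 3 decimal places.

0.842

n = 9, Σx = 1090, Σy = 51, Σxy = 6323.8, Σx² = 137880, Σy² = 293.38
Sxx = Σx² − (Σx)²/n = 137880 − 132011.111111 = 5868.888889
Sxy = Σxy − (Σx)(Σy)/n = 6323.8 − 6176.666667 = 147.133333
Syy = Σy² − (Σy)²/n = 293.38 − 289 = 4.38
R² = Sxy²/(Sxx·Syy) = (147.133333)²/(5868.888889·4.38) = 0.842155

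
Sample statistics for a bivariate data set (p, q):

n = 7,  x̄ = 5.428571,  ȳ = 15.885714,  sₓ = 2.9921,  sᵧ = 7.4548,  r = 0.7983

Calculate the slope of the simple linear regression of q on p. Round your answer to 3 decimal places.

b = r · sᵧ/sₓ = 0.7983 · 7.4548/2.9921 = 1.988960

1.989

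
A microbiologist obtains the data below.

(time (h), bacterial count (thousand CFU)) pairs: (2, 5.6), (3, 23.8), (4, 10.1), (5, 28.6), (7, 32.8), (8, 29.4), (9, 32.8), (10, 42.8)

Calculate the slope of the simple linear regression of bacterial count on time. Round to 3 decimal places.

3.643

n = 8, Σx = 48, Σy = 205.9, Σxy = 1454, Σx² = 348
Sxx = Σx² − (Σx)²/n = 348 − 288 = 60
Sxy = Σxy − (Σx)(Σy)/n = 1454 − 1235.4 = 218.6
b = Sxy/Sxx = 218.6/60 = 3.643333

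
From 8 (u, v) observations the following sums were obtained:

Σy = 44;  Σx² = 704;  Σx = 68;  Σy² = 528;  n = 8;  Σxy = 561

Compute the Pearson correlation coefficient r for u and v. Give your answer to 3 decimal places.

Sxx = Σx² − (Σx)²/n = 704 − 578 = 126
Sxy = Σxy − (Σx)(Σy)/n = 561 − 374 = 187
Syy = Σy² − (Σy)²/n = 528 − 242 = 286
r = Sxy/√(Sxx·Syy) = 187/√(36036) = 187/189.831504 = 0.985084

0.985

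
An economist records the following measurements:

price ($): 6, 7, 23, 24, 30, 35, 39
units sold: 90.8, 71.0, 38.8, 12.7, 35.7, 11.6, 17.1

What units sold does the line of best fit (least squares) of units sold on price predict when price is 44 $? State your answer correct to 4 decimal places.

-4.2824

n = 7, Σx = 164, Σy = 277.7, Σxy = 4382.9, Σx² = 4836
Sxx = Σx² − (Σx)²/n = 4836 − 3842.285714 = 993.714286
Sxy = Σxy − (Σx)(Σy)/n = 4382.9 − 6506.114286 = -2123.214286
b = Sxy/Sxx = -2123.214286/993.714286 = -2.136645
a = ȳ − b·x̄ = 39.671429 − (-2.136645)·23.428571 = 89.729960
ŷ(44) = a + b·44 = 89.729960 + (-2.136645)·44 = -4.282404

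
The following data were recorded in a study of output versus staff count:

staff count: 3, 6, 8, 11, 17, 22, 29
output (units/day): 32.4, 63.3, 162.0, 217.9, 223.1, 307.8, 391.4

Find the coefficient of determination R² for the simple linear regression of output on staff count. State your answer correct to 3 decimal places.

0.931

n = 7, Σx = 96, Σy = 1397.9, Σxy = 26084.8, Σx² = 1844, Σy² = 376489.47
Sxx = Σx² − (Σx)²/n = 1844 − 1316.571429 = 527.428571
Sxy = Σxy − (Σx)(Σy)/n = 26084.8 − 19171.2 = 6913.6
Syy = Σy² − (Σy)²/n = 376489.47 − 279160.63 = 97328.84
R² = Sxy²/(Sxx·Syy) = (6913.6)²/(527.428571·97328.84) = 0.931115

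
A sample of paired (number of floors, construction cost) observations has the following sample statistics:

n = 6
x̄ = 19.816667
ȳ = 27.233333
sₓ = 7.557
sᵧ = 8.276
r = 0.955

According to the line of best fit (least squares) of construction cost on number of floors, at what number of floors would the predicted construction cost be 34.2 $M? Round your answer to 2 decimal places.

26.48

b = r · sᵧ/sₓ = 0.955 · 8.276/7.557 = 1.045862
a = ȳ − b·x̄ = 27.233333 − 1.045862·19.816667 = 6.507832
Set a + b·x = 34.2: x = (34.2 − 6.507832) / 1.045862 = 26.477839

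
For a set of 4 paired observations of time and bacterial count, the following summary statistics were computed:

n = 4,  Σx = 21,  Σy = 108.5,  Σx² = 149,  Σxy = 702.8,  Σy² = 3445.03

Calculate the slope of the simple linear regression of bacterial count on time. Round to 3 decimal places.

Sxx = Σx² − (Σx)²/n = 149 − 110.25 = 38.75
Sxy = Σxy − (Σx)(Σy)/n = 702.8 − 569.625 = 133.175
b = Sxy/Sxx = 133.175/38.75 = 3.436774

3.437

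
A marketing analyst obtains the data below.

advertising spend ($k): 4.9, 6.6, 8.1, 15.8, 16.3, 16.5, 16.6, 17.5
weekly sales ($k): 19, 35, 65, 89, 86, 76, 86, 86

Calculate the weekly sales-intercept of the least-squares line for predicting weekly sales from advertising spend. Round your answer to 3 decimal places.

n = 8, Σx = 102.3, Σy = 542, Σxy = 7845.2, Σx² = 1502.57
Sxx = Σx² − (Σx)²/n = 1502.57 − 1308.16125 = 194.40875
Sxy = Σxy − (Σx)(Σy)/n = 7845.2 − 6930.825 = 914.375
b = Sxy/Sxx = 914.375/194.40875 = 4.703363
a = ȳ − b·x̄ = 67.75 − 4.703363·12.7875 = 7.605740

7.606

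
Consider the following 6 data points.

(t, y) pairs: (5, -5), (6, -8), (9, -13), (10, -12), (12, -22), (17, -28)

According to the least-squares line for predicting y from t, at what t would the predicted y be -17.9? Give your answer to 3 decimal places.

n = 6, Σx = 59, Σy = -88, Σxy = -1050, Σx² = 675
Sxx = Σx² − (Σx)²/n = 675 − 580.166667 = 94.833333
Sxy = Σxy − (Σx)(Σy)/n = -1050 − (-865.333333) = -184.666667
b = Sxy/Sxx = -184.666667/94.833333 = -1.947276
a = ȳ − b·x̄ = -14.666667 − (-1.947276)·9.833333 = 4.481547
Set a + b·x = -17.9: x = (-17.9 − 4.481547) / (-1.947276) = 11.493773

11.494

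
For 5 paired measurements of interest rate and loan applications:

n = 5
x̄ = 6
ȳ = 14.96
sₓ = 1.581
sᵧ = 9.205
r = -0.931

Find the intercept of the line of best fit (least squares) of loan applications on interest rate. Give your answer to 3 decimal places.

b = r · sᵧ/sₓ = -0.931 · 9.205/1.581 = -5.420528
a = ȳ − b·x̄ = 14.96 − (-5.420528)·6 = 47.483169

47.483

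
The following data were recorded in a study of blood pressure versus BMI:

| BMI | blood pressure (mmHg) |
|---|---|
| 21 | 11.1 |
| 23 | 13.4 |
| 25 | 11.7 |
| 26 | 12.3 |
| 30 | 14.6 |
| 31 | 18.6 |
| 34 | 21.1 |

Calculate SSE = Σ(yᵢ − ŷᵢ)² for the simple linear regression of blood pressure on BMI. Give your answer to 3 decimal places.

n = 7, Σx = 190, Σy = 102.8, Σxy = 2885.6, Σx² = 5288, Σy² = 1595.28
Sxx = Σx² − (Σx)²/n = 5288 − 5157.142857 = 130.857143
Sxy = Σxy − (Σx)(Σy)/n = 2885.6 − 2790.285714 = 95.314286
Syy = Σy² − (Σy)²/n = 1595.28 − 1509.691429 = 85.588571
b = Sxy/Sxx = 95.314286/130.857143 = 0.728384
SSE = Syy − b·Sxy = 85.588571 − 0.728384·95.314286 = 16.163144

16.163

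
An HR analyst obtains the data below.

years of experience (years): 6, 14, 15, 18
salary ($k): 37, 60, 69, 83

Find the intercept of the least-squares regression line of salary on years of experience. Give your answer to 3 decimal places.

13.162

n = 4, Σx = 53, Σy = 249, Σxy = 3591, Σx² = 781
Sxx = Σx² − (Σx)²/n = 781 − 702.25 = 78.75
Sxy = Σxy − (Σx)(Σy)/n = 3591 − 3299.25 = 291.75
b = Sxy/Sxx = 291.75/78.75 = 3.704762
a = ȳ − b·x̄ = 62.25 − 3.704762·13.25 = 13.161905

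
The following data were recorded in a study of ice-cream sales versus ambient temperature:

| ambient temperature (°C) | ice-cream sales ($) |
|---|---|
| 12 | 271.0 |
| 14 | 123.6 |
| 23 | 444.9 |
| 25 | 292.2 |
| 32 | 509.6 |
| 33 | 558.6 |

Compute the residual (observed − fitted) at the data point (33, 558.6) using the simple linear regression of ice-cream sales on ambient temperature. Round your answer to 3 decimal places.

31.886

n = 6, Σx = 139, Σy = 2199.9, Σxy = 57261.1, Σx² = 3607
Sxx = Σx² − (Σx)²/n = 3607 − 3220.166667 = 386.833333
Sxy = Σxy − (Σx)(Σy)/n = 57261.1 − 50964.35 = 6296.75
b = Sxy/Sxx = 6296.75/386.833333 = 16.277682
a = ȳ − b·x̄ = 366.65 − 16.277682·23.166667 = -10.449634
ŷ(33) = -10.449634 + 16.277682·33 = 526.713873
residual = y − ŷ = 558.6 − 526.713873 = 31.886127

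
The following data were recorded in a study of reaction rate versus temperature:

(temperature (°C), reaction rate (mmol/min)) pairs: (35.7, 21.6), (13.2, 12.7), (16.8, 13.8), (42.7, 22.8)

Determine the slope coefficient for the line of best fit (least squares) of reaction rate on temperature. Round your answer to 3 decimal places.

0.361

n = 4, Σx = 108.4, Σy = 70.9, Σxy = 2144.16, Σx² = 3554.26
Sxx = Σx² − (Σx)²/n = 3554.26 − 2937.64 = 616.62
Sxy = Σxy − (Σx)(Σy)/n = 2144.16 − 1921.39 = 222.77
b = Sxy/Sxx = 222.77/616.62 = 0.361276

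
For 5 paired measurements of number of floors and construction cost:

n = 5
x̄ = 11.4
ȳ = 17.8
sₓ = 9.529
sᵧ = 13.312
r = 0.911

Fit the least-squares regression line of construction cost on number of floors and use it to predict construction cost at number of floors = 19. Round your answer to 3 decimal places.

27.472

b = r · sᵧ/sₓ = 0.911 · 13.312/9.529 = 1.272666
a = ȳ − b·x̄ = 17.8 − 1.272666·11.4 = 3.291610
ŷ(19) = a + b·19 = 3.291610 + 1.272666·19 = 27.472260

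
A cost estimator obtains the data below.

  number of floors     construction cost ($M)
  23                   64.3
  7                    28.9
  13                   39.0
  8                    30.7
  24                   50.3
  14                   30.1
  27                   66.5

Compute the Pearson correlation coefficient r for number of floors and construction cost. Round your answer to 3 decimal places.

0.923

n = 7, Σx = 116, Σy = 309.8, Σxy = 5857.9, Σx² = 2312, Σy² = 15291.54
Sxx = Σx² − (Σx)²/n = 2312 − 1922.285714 = 389.714286
Sxy = Σxy − (Σx)(Σy)/n = 5857.9 − 5133.828571 = 724.071429
Syy = Σy² − (Σy)²/n = 15291.54 − 13710.862857 = 1580.677143
r = Sxy/√(Sxx·Syy) = 724.071429/√(616012.463673) = 724.071429/784.864615 = 0.922543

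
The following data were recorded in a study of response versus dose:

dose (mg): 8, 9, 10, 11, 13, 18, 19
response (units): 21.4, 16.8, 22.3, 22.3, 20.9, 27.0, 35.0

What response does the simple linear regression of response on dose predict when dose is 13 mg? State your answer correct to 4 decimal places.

n = 7, Σx = 88, Σy = 165.7, Σxy = 2213.4, Σx² = 1220
Sxx = Σx² − (Σx)²/n = 1220 − 1106.285714 = 113.714286
Sxy = Σxy − (Σx)(Σy)/n = 2213.4 − 2083.085714 = 130.314286
b = Sxy/Sxx = 130.314286/113.714286 = 1.145980
a = ȳ − b·x̄ = 23.671429 − 1.145980·12.571429 = 9.264824
ŷ(13) = a + b·13 = 9.264824 + 1.145980·13 = 24.162563

24.1626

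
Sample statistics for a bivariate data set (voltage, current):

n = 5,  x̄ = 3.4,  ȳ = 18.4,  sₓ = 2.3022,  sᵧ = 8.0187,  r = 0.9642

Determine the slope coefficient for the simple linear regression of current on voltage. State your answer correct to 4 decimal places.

b = r · sᵧ/sₓ = 0.9642 · 8.0187/2.3022 = 3.358366

3.3584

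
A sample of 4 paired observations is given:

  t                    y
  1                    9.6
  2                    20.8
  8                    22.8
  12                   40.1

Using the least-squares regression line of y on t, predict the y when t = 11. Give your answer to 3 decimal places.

n = 4, Σx = 23, Σy = 93.3, Σxy = 714.8, Σx² = 213
Sxx = Σx² − (Σx)²/n = 213 − 132.25 = 80.75
Sxy = Σxy − (Σx)(Σy)/n = 714.8 − 536.475 = 178.325
b = Sxy/Sxx = 178.325/80.75 = 2.208359
a = ȳ − b·x̄ = 23.325 − 2.208359·5.75 = 10.626935
ŷ(11) = a + b·11 = 10.626935 + 2.208359·11 = 34.918885

34.919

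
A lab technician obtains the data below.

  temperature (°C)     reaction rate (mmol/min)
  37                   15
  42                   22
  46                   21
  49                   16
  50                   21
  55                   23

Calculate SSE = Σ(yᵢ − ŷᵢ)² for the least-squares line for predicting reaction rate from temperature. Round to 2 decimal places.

39.21

n = 6, Σx = 279, Σy = 118, Σxy = 5544, Σx² = 13175, Σy² = 2376
Sxx = Σx² − (Σx)²/n = 13175 − 12973.5 = 201.5
Sxy = Σxy − (Σx)(Σy)/n = 5544 − 5487 = 57
Syy = Σy² − (Σy)²/n = 2376 − 2320.666667 = 55.333333
b = Sxy/Sxx = 57/201.5 = 0.282878
SSE = Syy − b·Sxy = 55.333333 − 0.282878·57 = 39.209264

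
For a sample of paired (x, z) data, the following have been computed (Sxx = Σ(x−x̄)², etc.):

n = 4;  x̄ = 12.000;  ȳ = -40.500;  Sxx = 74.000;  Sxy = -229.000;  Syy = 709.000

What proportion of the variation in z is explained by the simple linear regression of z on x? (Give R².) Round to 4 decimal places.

0.9995

R² = Sxy²/(Sxx·Syy) = (-229)²/(74·709) = 0.999524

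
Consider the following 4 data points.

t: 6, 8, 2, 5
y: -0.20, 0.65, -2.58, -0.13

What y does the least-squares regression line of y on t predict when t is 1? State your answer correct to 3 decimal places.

n = 4, Σx = 21, Σy = -2.26, Σxy = -1.81, Σx² = 129
Sxx = Σx² − (Σx)²/n = 129 − 110.25 = 18.75
Sxy = Σxy − (Σx)(Σy)/n = -1.81 − (-11.865) = 10.055
b = Sxy/Sxx = 10.055/18.75 = 0.536267
a = ȳ − b·x̄ = -0.565 − 0.536267·5.25 = -3.3804
ŷ(1) = a + b·1 = -3.3804 + 0.536267·1 = -2.844133

-2.844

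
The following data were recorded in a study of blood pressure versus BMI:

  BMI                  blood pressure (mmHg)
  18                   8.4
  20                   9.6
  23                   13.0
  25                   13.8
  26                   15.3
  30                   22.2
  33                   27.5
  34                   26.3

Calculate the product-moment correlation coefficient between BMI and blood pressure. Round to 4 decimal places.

0.9840

n = 8, Σx = 209, Σy = 136.1, Σxy = 3852.7, Σx² = 5699, Σy² = 2697.03
Sxx = Σx² − (Σx)²/n = 5699 − 5460.125 = 238.875
Sxy = Σxy − (Σx)(Σy)/n = 3852.7 − 3555.6125 = 297.0875
Syy = Σy² − (Σy)²/n = 2697.03 − 2315.40125 = 381.62875
r = Sxy/√(Sxx·Syy) = 297.0875/√(91161.567656) = 297.0875/301.929740 = 0.983962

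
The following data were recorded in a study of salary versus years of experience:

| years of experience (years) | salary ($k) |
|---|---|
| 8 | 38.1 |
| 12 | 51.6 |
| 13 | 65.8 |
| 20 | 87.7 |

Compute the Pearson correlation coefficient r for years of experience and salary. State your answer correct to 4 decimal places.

0.9795

n = 4, Σx = 53, Σy = 243.2, Σxy = 3533.4, Σx² = 777, Σy² = 16135.1
Sxx = Σx² − (Σx)²/n = 777 − 702.25 = 74.75
Sxy = Σxy − (Σx)(Σy)/n = 3533.4 − 3222.4 = 311
Syy = Σy² − (Σy)²/n = 16135.1 − 14786.56 = 1348.54
r = Sxy/√(Sxx·Syy) = 311/√(100803.365) = 311/317.495457 = 0.979542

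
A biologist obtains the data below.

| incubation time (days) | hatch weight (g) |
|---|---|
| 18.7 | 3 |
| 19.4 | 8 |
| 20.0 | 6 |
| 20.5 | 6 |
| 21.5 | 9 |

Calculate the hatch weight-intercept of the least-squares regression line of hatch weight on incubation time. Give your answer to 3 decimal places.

-25.118

n = 5, Σx = 100.1, Σy = 32, Σxy = 647.8, Σx² = 2008.55
Sxx = Σx² − (Σx)²/n = 2008.55 − 2004.002 = 4.548
Sxy = Σxy − (Σx)(Σy)/n = 647.8 − 640.64 = 7.16
b = Sxy/Sxx = 7.16/4.548 = 1.574318
a = ȳ − b·x̄ = 6.4 − 1.574318·20.02 = -25.117854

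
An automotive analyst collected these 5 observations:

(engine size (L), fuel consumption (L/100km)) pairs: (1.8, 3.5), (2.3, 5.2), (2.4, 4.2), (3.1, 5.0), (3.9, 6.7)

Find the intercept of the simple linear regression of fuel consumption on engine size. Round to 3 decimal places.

1.317

n = 5, Σx = 13.5, Σy = 24.6, Σxy = 69.97, Σx² = 39.11
Sxx = Σx² − (Σx)²/n = 39.11 − 36.45 = 2.66
Sxy = Σxy − (Σx)(Σy)/n = 69.97 − 66.42 = 3.55
b = Sxy/Sxx = 3.55/2.66 = 1.334586
a = ȳ − b·x̄ = 4.92 − 1.334586·2.7 = 1.316617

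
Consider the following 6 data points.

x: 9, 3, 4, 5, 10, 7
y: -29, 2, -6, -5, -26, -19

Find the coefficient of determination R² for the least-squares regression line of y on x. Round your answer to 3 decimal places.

0.939

n = 6, Σx = 38, Σy = -83, Σxy = -697, Σx² = 280, Σy² = 1943
Sxx = Σx² − (Σx)²/n = 280 − 240.666667 = 39.333333
Sxy = Σxy − (Σx)(Σy)/n = -697 − (-525.666667) = -171.333333
Syy = Σy² − (Σy)²/n = 1943 − 1148.166667 = 794.833333
R² = Sxy²/(Sxx·Syy) = (-171.333333)²/(39.333333·794.833333) = 0.938960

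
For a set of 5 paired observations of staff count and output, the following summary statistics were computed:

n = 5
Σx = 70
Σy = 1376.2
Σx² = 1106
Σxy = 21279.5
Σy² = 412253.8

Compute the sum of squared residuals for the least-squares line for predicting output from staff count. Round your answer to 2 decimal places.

Sxx = Σx² − (Σx)²/n = 1106 − 980 = 126
Sxy = Σxy − (Σx)(Σy)/n = 21279.5 − 19266.8 = 2012.7
Syy = Σy² − (Σy)²/n = 412253.8 − 378785.288 = 33468.512
b = Sxy/Sxx = 2012.7/126 = 15.973810
SSE = Syy − b·Sxy = 33468.512 − 15.973810·2012.7 = 1318.025571

1318.03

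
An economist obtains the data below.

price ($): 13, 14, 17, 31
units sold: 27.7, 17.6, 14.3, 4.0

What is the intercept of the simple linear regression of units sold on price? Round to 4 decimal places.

35.5617

n = 4, Σx = 75, Σy = 63.6, Σxy = 973.6, Σx² = 1615
Sxx = Σx² − (Σx)²/n = 1615 − 1406.25 = 208.75
Sxy = Σxy − (Σx)(Σy)/n = 973.6 − 1192.5 = -218.9
b = Sxy/Sxx = -218.9/208.75 = -1.048623
a = ȳ − b·x̄ = 15.9 − (-1.048623)·18.75 = 35.561677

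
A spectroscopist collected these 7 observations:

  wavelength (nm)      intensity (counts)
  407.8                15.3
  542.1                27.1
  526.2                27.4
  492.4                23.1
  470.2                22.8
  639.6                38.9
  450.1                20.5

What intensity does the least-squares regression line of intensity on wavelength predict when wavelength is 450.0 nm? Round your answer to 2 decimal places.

n = 7, Σx = 3528.4, Σy = 175.1, Σxy = 91550.62, Σx² = 1812283.66
Sxx = Σx² − (Σx)²/n = 1812283.66 − 1778515.222857 = 33768.437143
Sxy = Σxy − (Σx)(Σy)/n = 91550.62 − 88260.405714 = 3290.214286
b = Sxy/Sxx = 3290.214286/33768.437143 = 0.097435
a = ȳ − b·x̄ = 25.014286 − 0.097435·504.057143 = -24.098322
ŷ(450.0) = a + b·450.0 = -24.098322 + 0.097435·450 = 19.747249

19.75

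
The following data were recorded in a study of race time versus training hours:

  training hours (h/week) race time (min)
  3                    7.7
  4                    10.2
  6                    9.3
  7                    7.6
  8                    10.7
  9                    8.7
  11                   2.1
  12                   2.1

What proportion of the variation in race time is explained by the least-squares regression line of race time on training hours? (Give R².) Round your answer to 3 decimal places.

0.498

n = 8, Σx = 60, Σy = 58.4, Σxy = 385.1, Σx² = 520, Σy² = 506.58
Sxx = Σx² − (Σx)²/n = 520 − 450 = 70
Sxy = Σxy − (Σx)(Σy)/n = 385.1 − 438 = -52.9
Syy = Σy² − (Σy)²/n = 506.58 − 426.32 = 80.26
R² = Sxy²/(Sxx·Syy) = (-52.9)²/(70·80.26) = 0.498097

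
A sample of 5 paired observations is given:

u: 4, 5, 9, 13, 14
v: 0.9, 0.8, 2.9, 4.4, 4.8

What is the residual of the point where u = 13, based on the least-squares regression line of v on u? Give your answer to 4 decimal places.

n = 5, Σx = 45, Σy = 13.8, Σxy = 158.1, Σx² = 487
Sxx = Σx² − (Σx)²/n = 487 − 405 = 82
Sxy = Σxy − (Σx)(Σy)/n = 158.1 − 124.2 = 33.9
b = Sxy/Sxx = 33.9/82 = 0.413415
a = ȳ − b·x̄ = 2.76 − 0.413415·9 = -0.960732
ŷ(13) = -0.960732 + 0.413415·13 = 4.413659
residual = y − ŷ = 4.4 − 4.413659 = -0.013659

-0.0137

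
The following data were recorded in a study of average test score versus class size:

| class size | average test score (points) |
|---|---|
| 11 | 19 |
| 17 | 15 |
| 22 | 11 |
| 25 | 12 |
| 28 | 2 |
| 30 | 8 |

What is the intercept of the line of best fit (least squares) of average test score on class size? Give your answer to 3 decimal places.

n = 6, Σx = 133, Σy = 67, Σxy = 1302, Σx² = 3203
Sxx = Σx² − (Σx)²/n = 3203 − 2948.166667 = 254.833333
Sxy = Σxy − (Σx)(Σy)/n = 1302 − 1485.166667 = -183.166667
b = Sxy/Sxx = -183.166667/254.833333 = -0.718770
a = ȳ − b·x̄ = 11.166667 − (-0.718770)·22.166667 = 27.099411

27.099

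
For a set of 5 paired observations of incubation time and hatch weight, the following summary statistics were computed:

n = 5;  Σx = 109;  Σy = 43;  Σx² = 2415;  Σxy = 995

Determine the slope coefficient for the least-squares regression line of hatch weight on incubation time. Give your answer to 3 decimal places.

1.485

Sxx = Σx² − (Σx)²/n = 2415 − 2376.2 = 38.8
Sxy = Σxy − (Σx)(Σy)/n = 995 − 937.4 = 57.6
b = Sxy/Sxx = 57.6/38.8 = 1.484536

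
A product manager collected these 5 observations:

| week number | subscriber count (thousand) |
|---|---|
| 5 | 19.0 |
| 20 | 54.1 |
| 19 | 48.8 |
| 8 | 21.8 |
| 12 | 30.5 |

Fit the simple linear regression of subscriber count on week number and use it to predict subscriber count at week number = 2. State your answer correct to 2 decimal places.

9.21

n = 5, Σx = 64, Σy = 174.2, Σxy = 2644.6, Σx² = 994
Sxx = Σx² − (Σx)²/n = 994 − 819.2 = 174.8
Sxy = Σxy − (Σx)(Σy)/n = 2644.6 − 2229.76 = 414.84
b = Sxy/Sxx = 414.84/174.8 = 2.373227
a = ȳ − b·x̄ = 34.84 − 2.373227·12.8 = 4.462700
ŷ(2) = a + b·2 = 4.462700 + 2.373227·2 = 9.209153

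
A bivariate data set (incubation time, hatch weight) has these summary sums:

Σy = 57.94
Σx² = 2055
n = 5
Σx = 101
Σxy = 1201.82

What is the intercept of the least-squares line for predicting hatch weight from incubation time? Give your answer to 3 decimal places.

-31.312

Sxx = Σx² − (Σx)²/n = 2055 − 2040.2 = 14.8
Sxy = Σxy − (Σx)(Σy)/n = 1201.82 − 1170.388 = 31.432
b = Sxy/Sxx = 31.432/14.8 = 2.123784
a = ȳ − b·x̄ = 11.588 − 2.123784·20.2 = -31.312432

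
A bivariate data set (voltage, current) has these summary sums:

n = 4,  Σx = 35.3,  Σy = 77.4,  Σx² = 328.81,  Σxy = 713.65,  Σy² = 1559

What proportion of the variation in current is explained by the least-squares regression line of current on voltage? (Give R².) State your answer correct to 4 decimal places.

Sxx = Σx² − (Σx)²/n = 328.81 − 311.5225 = 17.2875
Sxy = Σxy − (Σx)(Σy)/n = 713.65 − 683.055 = 30.595
Syy = Σy² − (Σy)²/n = 1559 − 1497.69 = 61.31
R² = Sxy²/(Sxx·Syy) = (30.595)²/(17.2875·61.31) = 0.883156

0.8832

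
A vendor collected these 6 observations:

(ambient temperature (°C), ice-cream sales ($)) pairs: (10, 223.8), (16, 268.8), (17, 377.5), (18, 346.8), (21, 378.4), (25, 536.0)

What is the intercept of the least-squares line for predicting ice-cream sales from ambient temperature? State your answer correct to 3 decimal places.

-1.485

n = 6, Σx = 107, Σy = 2131.3, Σxy = 40545.1, Σx² = 2035
Sxx = Σx² − (Σx)²/n = 2035 − 1908.166667 = 126.833333
Sxy = Σxy − (Σx)(Σy)/n = 40545.1 − 38008.183333 = 2536.916667
b = Sxy/Sxx = 2536.916667/126.833333 = 20.001971
a = ȳ − b·x̄ = 355.216667 − 20.001971·17.833333 = -1.485151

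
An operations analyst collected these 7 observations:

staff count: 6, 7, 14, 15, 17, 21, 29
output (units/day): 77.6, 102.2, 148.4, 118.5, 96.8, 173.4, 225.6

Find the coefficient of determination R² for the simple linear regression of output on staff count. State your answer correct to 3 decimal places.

n = 7, Σx = 109, Σy = 942.5, Σxy = 16865.5, Σx² = 2077, Σy² = 142864.57
Sxx = Σx² − (Σx)²/n = 2077 − 1697.285714 = 379.714286
Sxy = Σxy − (Σx)(Σy)/n = 16865.5 − 14676.071429 = 2189.428571
Syy = Σy² − (Σy)²/n = 142864.57 − 126900.892857 = 15963.677143
R² = Sxy²/(Sxx·Syy) = (2189.428571)²/(379.714286·15963.677143) = 0.790809

0.791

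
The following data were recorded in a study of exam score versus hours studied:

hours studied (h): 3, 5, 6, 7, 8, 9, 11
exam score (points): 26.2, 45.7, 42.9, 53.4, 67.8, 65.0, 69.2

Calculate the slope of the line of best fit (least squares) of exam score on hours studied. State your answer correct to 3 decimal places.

n = 7, Σx = 49, Σy = 370.2, Σxy = 2826.9, Σx² = 385
Sxx = Σx² − (Σx)²/n = 385 − 343 = 42
Sxy = Σxy − (Σx)(Σy)/n = 2826.9 − 2591.4 = 235.5
b = Sxy/Sxx = 235.5/42 = 5.607143

5.607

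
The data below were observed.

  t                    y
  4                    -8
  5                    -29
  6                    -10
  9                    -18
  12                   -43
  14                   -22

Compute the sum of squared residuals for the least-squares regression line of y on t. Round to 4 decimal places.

n = 6, Σx = 50, Σy = -130, Σxy = -1223, Σx² = 498, Σy² = 3662
Sxx = Σx² − (Σx)²/n = 498 − 416.666667 = 81.333333
Sxy = Σxy − (Σx)(Σy)/n = -1223 − (-1083.333333) = -139.666667
Syy = Σy² − (Σy)²/n = 3662 − 2816.666667 = 845.333333
b = Sxy/Sxx = -139.666667/81.333333 = -1.717213
SSE = Syy − b·Sxy = 845.333333 − (-1.717213)·(-139.666667) = 605.495902

605.4959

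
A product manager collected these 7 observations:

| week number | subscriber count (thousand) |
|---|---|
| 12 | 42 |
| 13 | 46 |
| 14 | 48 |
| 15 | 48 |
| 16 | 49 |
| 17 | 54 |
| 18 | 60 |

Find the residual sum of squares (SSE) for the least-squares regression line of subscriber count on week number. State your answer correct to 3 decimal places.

23.679

n = 7, Σx = 105, Σy = 347, Σxy = 5276, Σx² = 1603, Σy² = 17405
Sxx = Σx² − (Σx)²/n = 1603 − 1575 = 28
Sxy = Σxy − (Σx)(Σy)/n = 5276 − 5205 = 71
Syy = Σy² − (Σy)²/n = 17405 − 17201.285714 = 203.714286
b = Sxy/Sxx = 71/28 = 2.535714
SSE = Syy − b·Sxy = 203.714286 − 2.535714·71 = 23.678571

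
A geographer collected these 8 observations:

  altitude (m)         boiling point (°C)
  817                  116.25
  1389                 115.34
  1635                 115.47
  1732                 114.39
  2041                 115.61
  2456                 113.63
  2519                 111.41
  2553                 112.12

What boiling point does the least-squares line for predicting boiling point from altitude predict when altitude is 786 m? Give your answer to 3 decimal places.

116.917

n = 8, Σx = 15142, Σy = 914.22, Σxy = 1724019.88, Σx² = 31330646
Sxx = Σx² − (Σx)²/n = 31330646 − 28660020.5 = 2670625.5
Sxy = Σxy − (Σx)(Σy)/n = 1724019.88 − 1730389.905 = -6370.025
b = Sxy/Sxx = -6370.025/2670625.5 = -0.002385
a = ȳ − b·x̄ = 114.2775 − (-0.002385)·1892.75 = 118.792122
ŷ(786) = a + b·786 = 118.792122 + (-0.002385)·786 = 116.917340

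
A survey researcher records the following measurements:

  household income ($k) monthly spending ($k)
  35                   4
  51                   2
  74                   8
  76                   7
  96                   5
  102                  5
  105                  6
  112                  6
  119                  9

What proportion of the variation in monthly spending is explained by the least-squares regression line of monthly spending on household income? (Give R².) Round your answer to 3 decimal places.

n = 9, Σx = 770, Σy = 52, Σxy = 4729, Σx² = 72428, Σy² = 336
Sxx = Σx² − (Σx)²/n = 72428 − 65877.777778 = 6550.222222
Sxy = Σxy − (Σx)(Σy)/n = 4729 − 4448.888889 = 280.111111
Syy = Σy² − (Σy)²/n = 336 − 300.444444 = 35.555556
R² = Sxy²/(Sxx·Syy) = (280.111111)²/(6550.222222·35.555556) = 0.336897

0.337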